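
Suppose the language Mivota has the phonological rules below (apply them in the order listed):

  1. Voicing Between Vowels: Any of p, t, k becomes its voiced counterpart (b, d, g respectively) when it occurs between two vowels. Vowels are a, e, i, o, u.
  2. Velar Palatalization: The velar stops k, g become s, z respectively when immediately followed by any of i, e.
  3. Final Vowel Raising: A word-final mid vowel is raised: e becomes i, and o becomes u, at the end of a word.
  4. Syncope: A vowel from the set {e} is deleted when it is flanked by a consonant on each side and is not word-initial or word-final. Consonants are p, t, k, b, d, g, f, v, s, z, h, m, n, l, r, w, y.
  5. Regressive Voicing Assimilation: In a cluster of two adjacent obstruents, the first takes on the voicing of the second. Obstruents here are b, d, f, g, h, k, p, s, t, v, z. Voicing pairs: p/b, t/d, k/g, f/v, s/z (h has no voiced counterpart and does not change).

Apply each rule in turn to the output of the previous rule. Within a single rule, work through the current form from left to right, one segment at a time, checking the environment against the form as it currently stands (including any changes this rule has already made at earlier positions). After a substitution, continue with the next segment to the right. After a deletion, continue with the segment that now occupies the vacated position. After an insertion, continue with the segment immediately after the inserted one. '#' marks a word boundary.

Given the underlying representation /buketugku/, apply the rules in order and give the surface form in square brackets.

[buzdukku]

1 Voicing Between Vowels: [buketugku] → [bugedugku]
2 Velar Palatalization: [bugedugku] → [buzedugku]
3 Final Vowel Raising: no change — [buzedugku]
4 Syncope: [buzedugku] → [buzdugku]
5 Regressive Voicing Assimilation: [buzdugku] → [buzdukku]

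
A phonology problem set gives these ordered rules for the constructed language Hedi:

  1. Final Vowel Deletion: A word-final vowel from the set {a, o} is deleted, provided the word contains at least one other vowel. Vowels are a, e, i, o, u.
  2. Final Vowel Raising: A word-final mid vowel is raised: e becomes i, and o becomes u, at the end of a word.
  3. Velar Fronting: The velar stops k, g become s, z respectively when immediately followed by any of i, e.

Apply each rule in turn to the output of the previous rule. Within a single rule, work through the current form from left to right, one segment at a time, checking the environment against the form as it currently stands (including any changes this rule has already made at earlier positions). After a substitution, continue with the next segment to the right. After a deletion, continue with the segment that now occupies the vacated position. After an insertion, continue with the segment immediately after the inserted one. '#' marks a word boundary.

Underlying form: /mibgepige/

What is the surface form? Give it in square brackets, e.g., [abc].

[mibzepizi]

1 Final Vowel Deletion: no change — [mibgepige]
2 Final Vowel Raising: [mibgepige] → [mibgepigi]
3 Velar Fronting: [mibgepigi] → [mibzepizi]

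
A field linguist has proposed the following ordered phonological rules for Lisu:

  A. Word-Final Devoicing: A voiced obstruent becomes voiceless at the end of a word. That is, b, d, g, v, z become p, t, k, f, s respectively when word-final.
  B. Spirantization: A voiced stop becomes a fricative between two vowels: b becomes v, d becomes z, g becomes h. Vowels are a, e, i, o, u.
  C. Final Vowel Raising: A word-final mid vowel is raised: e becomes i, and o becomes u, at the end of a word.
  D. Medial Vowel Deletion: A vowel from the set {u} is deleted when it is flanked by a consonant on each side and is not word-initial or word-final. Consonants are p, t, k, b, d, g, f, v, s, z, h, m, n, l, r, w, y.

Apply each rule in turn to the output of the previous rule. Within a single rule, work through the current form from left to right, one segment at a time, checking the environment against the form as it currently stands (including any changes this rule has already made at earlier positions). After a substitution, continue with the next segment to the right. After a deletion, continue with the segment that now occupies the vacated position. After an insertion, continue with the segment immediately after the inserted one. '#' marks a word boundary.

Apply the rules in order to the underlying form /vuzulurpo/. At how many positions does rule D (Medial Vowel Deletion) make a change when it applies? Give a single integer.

3

A Word-Final Devoicing: no change — [vuzulurpo]
B Spirantization: no change — [vuzulurpo]
C Final Vowel Raising: [vuzulurpo] → [vuzulurpu]
D Medial Vowel Deletion: [vuzulurpu] → [vzlrpu]
Rule D changed 3 position(s).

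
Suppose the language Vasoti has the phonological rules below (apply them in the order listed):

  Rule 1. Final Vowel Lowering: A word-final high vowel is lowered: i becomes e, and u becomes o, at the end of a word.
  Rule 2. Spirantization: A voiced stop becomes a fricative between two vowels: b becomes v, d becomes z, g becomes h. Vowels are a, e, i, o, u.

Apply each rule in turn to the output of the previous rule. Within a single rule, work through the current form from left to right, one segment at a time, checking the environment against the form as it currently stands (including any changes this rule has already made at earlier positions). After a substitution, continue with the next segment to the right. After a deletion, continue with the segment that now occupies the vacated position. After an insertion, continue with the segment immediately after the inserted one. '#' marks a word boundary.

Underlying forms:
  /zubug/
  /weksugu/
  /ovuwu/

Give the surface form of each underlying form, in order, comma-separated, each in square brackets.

/zubug/:
  Rule 1 Final Vowel Lowering: no change — [zubug]
  Rule 2 Spirantization: [zubug] → [zuvug]
/weksugu/:
  Rule 1 Final Vowel Lowering: [weksugu] → [weksugo]
  Rule 2 Spirantization: [weksugo] → [weksuho]
/ovuwu/:
  Rule 1 Final Vowel Lowering: [ovuwu] → [ovuwo]
  Rule 2 Spirantization: no change — [ovuwo]

[zuvug], [weksuho], [ovuwo]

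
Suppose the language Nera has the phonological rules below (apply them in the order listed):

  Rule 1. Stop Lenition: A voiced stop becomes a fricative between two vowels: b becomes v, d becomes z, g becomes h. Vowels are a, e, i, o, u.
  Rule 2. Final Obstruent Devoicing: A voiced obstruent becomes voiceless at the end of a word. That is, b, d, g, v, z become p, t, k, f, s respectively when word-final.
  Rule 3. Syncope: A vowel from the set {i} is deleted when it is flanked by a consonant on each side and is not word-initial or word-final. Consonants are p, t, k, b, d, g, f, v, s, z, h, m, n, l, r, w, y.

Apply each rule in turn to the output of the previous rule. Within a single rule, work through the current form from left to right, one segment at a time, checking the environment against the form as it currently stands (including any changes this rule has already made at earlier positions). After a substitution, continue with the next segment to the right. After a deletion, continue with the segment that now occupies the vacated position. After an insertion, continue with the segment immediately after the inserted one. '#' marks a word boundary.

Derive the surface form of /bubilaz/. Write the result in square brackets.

Rule 1 Stop Lenition: [bubilaz] → [buvilaz]
Rule 2 Final Obstruent Devoicing: [buvilaz] → [buvilas]
Rule 3 Syncope: [buvilas] → [buvlas]

[buvlas]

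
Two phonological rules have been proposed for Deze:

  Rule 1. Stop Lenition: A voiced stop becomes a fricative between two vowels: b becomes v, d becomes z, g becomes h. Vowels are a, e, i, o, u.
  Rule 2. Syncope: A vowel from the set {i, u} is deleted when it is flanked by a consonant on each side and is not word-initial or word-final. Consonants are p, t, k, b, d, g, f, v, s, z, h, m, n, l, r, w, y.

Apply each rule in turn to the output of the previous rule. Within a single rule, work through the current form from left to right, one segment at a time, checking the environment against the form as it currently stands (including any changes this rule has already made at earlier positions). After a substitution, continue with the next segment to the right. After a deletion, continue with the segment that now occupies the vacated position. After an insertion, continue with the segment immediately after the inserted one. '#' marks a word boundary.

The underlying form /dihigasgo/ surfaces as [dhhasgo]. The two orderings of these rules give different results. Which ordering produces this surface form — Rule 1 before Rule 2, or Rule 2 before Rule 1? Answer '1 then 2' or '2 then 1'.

1 then 2

Order 1 then 2:
  1 Stop Lenition: [dihigasgo] → [dihihasgo]
  2 Syncope: [dihihasgo] → [dhhasgo]
  result: [dhhasgo]
Order 2 then 1:
  2 Syncope: [dihigasgo] → [dhgasgo]
  1 Stop Lenition: no change — [dhgasgo]
  result: [dhgasgo]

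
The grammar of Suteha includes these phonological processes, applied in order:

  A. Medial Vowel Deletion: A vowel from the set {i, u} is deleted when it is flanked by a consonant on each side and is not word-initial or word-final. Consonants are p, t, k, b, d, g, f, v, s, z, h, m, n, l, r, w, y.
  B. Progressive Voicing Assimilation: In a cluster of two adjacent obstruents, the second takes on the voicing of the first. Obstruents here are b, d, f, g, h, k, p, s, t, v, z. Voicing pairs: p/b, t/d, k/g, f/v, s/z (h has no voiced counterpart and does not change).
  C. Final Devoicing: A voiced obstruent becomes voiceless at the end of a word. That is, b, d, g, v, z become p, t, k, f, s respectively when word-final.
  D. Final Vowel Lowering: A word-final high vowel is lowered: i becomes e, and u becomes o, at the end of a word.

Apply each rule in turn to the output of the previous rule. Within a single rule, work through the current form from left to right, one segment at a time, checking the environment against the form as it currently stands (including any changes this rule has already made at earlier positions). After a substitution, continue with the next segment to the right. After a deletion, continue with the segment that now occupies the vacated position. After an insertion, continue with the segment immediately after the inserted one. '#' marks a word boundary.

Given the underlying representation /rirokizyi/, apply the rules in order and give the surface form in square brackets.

A Medial Vowel Deletion: [rirokizyi] → [rrokzyi]
B Progressive Voicing Assimilation: [rrokzyi] → [rroksyi]
C Final Devoicing: no change — [rroksyi]
D Final Vowel Lowering: [rroksyi] → [rroksye]

[rroksye]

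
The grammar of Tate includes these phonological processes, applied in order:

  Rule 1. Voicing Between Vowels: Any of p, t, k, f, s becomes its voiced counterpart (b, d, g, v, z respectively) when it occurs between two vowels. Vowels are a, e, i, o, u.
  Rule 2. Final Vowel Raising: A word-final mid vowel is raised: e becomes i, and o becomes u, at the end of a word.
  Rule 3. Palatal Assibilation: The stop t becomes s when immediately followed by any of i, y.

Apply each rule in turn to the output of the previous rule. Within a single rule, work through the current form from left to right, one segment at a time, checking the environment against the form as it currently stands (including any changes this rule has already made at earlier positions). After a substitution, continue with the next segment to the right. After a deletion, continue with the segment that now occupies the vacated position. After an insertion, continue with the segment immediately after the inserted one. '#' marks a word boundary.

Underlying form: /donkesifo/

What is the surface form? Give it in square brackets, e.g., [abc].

[donkezivu]

Rule 1 Voicing Between Vowels: [donkesifo] → [donkezivo]
Rule 2 Final Vowel Raising: [donkezivo] → [donkezivu]
Rule 3 Palatal Assibilation: no change — [donkezivu]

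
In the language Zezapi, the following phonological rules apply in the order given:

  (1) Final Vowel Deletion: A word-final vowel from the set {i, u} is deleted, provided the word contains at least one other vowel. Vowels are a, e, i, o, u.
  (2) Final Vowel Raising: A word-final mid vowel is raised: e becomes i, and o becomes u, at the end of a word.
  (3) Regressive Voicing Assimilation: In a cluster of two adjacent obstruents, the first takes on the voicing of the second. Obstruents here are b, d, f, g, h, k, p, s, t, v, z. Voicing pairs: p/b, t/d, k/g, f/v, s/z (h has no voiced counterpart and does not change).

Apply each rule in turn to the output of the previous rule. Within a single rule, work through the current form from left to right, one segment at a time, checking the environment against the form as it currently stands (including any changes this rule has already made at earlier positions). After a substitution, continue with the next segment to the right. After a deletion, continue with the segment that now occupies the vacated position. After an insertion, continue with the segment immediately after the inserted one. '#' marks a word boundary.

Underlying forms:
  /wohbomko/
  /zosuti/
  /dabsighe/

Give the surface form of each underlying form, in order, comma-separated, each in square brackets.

[wohbomku], [zosut], [dapsikhi]

/wohbomko/:
  (1) Final Vowel Deletion: no change — [wohbomko]
  (2) Final Vowel Raising: [wohbomko] → [wohbomku]
  (3) Regressive Voicing Assimilation: no change — [wohbomku]
/zosuti/:
  (1) Final Vowel Deletion: [zosuti] → [zosut]
  (2) Final Vowel Raising: no change — [zosut]
  (3) Regressive Voicing Assimilation: no change — [zosut]
/dabsighe/:
  (1) Final Vowel Deletion: no change — [dabsighe]
  (2) Final Vowel Raising: [dabsighe] → [dabsighi]
  (3) Regressive Voicing Assimilation: [dabsighi] → [dapsikhi]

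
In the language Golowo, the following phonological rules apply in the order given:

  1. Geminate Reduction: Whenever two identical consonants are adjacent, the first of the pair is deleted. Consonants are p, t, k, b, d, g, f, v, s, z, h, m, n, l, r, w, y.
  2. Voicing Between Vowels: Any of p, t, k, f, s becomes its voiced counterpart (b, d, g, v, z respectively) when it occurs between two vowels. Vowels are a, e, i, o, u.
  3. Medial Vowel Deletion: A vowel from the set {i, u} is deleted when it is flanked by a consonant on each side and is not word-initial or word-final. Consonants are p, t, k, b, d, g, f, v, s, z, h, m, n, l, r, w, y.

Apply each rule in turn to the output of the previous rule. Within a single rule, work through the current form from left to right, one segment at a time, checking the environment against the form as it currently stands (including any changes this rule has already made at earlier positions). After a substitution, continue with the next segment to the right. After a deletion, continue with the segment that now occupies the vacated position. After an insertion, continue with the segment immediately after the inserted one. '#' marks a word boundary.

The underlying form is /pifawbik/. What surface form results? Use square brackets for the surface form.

1 Geminate Reduction: no change — [pifawbik]
2 Voicing Between Vowels: [pifawbik] → [pivawbik]
3 Medial Vowel Deletion: [pivawbik] → [pvawbk]

[pvawbk]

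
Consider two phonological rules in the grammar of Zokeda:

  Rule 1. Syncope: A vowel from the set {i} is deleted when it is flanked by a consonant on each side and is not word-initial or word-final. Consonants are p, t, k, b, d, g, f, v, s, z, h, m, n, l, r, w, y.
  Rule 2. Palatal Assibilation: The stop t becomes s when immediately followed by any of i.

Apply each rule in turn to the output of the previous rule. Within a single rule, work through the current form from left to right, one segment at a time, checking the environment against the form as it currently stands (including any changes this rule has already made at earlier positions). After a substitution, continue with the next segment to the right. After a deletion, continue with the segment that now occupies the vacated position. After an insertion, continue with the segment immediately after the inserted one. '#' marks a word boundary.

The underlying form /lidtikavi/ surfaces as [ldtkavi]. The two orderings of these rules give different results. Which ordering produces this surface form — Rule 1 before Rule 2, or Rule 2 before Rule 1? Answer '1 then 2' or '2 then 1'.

Order 1 then 2:
  1 Syncope: [lidtikavi] → [ldtkavi]
  2 Palatal Assibilation: no change — [ldtkavi]
  result: [ldtkavi]
Order 2 then 1:
  2 Palatal Assibilation: [lidtikavi] → [lidsikavi]
  1 Syncope: [lidsikavi] → [ldskavi]
  result: [ldskavi]

1 then 2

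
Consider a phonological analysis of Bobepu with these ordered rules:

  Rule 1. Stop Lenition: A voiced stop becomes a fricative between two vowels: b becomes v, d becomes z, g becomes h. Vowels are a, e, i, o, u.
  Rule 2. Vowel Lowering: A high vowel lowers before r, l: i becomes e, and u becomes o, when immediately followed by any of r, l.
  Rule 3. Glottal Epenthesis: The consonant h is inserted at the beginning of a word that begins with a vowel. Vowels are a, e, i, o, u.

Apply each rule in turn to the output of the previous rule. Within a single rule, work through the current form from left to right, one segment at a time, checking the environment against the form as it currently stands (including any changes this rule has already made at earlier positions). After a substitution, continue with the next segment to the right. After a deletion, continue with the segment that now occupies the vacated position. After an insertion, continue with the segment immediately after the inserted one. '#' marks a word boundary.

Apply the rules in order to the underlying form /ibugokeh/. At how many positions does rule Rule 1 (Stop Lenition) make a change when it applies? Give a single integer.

Rule 1 Stop Lenition: [ibugokeh] → [ivuhokeh]
Rule 2 Vowel Lowering: no change — [ivuhokeh]
Rule 3 Glottal Epenthesis: [ivuhokeh] → [hivuhokeh]
Rule Rule 1 changed 2 position(s).

2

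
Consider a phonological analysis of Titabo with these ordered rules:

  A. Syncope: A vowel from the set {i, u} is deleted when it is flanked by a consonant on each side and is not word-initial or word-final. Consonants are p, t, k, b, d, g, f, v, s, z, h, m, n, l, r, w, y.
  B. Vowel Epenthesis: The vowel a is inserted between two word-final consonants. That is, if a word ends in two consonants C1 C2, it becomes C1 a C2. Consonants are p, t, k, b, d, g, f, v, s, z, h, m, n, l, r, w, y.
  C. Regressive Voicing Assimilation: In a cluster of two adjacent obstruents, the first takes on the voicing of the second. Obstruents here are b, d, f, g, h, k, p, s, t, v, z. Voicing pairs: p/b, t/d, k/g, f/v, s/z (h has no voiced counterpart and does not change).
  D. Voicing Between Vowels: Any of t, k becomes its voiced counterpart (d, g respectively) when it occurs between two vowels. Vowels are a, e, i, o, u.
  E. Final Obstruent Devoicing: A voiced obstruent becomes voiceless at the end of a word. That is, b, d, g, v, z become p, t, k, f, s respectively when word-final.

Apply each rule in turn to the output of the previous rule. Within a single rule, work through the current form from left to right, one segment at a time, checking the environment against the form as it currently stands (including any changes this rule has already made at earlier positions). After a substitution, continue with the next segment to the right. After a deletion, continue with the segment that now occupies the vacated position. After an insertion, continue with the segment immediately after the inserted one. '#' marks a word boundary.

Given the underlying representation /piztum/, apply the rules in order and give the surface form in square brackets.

A Syncope: [piztum] → [pztm]
B Vowel Epenthesis: [pztm] → [pztam]
C Regressive Voicing Assimilation: [pztam] → [bstam]
D Voicing Between Vowels: no change — [bstam]
E Final Obstruent Devoicing: no change — [bstam]

[bstam]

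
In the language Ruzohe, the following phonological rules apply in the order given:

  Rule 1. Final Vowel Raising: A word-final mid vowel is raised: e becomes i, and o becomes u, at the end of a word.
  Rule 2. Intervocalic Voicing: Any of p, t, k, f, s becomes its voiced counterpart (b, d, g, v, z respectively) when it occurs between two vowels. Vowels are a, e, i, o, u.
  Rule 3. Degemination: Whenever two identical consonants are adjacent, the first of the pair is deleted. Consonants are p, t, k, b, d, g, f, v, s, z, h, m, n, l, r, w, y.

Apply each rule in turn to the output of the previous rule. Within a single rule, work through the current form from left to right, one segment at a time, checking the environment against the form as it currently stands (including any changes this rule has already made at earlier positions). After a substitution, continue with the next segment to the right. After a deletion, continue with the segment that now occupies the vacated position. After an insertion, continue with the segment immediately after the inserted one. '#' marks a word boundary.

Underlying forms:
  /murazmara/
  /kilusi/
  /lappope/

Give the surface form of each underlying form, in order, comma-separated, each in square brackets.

[murazmara], [kiluzi], [lapobi]

/murazmara/:
  Rule 1 Final Vowel Raising: no change — [murazmara]
  Rule 2 Intervocalic Voicing: no change — [murazmara]
  Rule 3 Degemination: no change — [murazmara]
/kilusi/:
  Rule 1 Final Vowel Raising: no change — [kilusi]
  Rule 2 Intervocalic Voicing: [kilusi] → [kiluzi]
  Rule 3 Degemination: no change — [kiluzi]
/lappope/:
  Rule 1 Final Vowel Raising: [lappope] → [lappopi]
  Rule 2 Intervocalic Voicing: [lappopi] → [lappobi]
  Rule 3 Degemination: [lappobi] → [lapobi]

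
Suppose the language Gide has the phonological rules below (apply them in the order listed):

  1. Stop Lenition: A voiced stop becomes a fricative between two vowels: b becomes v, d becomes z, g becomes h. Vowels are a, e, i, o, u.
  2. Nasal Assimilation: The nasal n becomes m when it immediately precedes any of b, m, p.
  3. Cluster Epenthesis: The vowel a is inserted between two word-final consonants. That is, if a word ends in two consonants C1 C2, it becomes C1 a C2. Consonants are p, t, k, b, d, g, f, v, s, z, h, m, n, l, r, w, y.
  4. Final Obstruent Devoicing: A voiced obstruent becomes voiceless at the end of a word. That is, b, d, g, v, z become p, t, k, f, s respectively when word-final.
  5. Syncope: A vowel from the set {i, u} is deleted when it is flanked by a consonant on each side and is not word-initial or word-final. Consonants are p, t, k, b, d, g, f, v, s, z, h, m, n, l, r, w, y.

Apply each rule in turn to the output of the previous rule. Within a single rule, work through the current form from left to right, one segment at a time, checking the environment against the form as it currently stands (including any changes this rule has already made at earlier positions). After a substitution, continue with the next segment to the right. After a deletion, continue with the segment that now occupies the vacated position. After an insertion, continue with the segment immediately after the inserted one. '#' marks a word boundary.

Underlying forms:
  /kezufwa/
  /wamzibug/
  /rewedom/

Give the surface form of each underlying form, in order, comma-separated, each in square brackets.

[kezfwa], [wamzvk], [rewezom]

/kezufwa/:
  1 Stop Lenition: no change — [kezufwa]
  2 Nasal Assimilation: no change — [kezufwa]
  3 Cluster Epenthesis: no change — [kezufwa]
  4 Final Obstruent Devoicing: no change — [kezufwa]
  5 Syncope: [kezufwa] → [kezfwa]
/wamzibug/:
  1 Stop Lenition: [wamzibug] → [wamzivug]
  2 Nasal Assimilation: no change — [wamzivug]
  3 Cluster Epenthesis: no change — [wamzivug]
  4 Final Obstruent Devoicing: [wamzivug] → [wamzivuk]
  5 Syncope: [wamzivuk] → [wamzvk]
/rewedom/:
  1 Stop Lenition: [rewedom] → [rewezom]
  2 Nasal Assimilation: no change — [rewezom]
  3 Cluster Epenthesis: no change — [rewezom]
  4 Final Obstruent Devoicing: no change — [rewezom]
  5 Syncope: no change — [rewezom]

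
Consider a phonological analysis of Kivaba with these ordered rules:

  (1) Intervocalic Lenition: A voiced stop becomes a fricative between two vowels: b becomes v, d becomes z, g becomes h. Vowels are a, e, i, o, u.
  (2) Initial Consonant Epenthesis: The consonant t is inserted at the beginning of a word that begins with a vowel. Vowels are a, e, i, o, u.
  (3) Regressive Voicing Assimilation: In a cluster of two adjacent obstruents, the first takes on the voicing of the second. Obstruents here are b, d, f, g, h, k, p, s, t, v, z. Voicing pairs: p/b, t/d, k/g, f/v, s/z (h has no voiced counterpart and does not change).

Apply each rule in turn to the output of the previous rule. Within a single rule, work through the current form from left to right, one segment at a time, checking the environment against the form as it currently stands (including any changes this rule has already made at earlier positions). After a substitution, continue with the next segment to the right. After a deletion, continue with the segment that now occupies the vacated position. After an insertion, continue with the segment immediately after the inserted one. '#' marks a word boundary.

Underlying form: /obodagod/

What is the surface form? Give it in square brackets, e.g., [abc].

(1) Intervocalic Lenition: [obodagod] → [ovozahod]
(2) Initial Consonant Epenthesis: [ovozahod] → [tovozahod]
(3) Regressive Voicing Assimilation: no change — [tovozahod]

[tovozahod]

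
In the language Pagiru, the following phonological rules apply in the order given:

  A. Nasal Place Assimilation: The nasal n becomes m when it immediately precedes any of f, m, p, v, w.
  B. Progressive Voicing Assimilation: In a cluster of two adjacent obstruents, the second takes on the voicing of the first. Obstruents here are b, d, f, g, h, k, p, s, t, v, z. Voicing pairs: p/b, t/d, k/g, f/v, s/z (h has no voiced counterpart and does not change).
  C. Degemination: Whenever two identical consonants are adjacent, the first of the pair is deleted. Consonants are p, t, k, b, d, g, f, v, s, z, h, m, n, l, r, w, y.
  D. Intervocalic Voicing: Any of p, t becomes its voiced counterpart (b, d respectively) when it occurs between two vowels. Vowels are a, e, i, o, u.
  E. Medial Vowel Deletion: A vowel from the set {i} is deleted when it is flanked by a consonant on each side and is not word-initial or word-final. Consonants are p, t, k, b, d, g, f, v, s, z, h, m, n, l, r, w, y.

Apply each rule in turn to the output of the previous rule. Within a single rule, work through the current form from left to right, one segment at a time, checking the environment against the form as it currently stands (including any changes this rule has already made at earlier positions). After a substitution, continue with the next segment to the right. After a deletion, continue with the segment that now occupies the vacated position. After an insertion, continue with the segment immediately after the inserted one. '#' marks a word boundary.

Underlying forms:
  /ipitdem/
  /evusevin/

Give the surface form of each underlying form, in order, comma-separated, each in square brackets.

[ibdem], [evusevn]

/ipitdem/:
  A Nasal Place Assimilation: no change — [ipitdem]
  B Progressive Voicing Assimilation: [ipitdem] → [ipittem]
  C Degemination: [ipittem] → [ipitem]
  D Intervocalic Voicing: [ipitem] → [ibidem]
  E Medial Vowel Deletion: [ibidem] → [ibdem]
/evusevin/:
  A Nasal Place Assimilation: no change — [evusevin]
  B Progressive Voicing Assimilation: no change — [evusevin]
  C Degemination: no change — [evusevin]
  D Intervocalic Voicing: no change — [evusevin]
  E Medial Vowel Deletion: [evusevin] → [evusevn]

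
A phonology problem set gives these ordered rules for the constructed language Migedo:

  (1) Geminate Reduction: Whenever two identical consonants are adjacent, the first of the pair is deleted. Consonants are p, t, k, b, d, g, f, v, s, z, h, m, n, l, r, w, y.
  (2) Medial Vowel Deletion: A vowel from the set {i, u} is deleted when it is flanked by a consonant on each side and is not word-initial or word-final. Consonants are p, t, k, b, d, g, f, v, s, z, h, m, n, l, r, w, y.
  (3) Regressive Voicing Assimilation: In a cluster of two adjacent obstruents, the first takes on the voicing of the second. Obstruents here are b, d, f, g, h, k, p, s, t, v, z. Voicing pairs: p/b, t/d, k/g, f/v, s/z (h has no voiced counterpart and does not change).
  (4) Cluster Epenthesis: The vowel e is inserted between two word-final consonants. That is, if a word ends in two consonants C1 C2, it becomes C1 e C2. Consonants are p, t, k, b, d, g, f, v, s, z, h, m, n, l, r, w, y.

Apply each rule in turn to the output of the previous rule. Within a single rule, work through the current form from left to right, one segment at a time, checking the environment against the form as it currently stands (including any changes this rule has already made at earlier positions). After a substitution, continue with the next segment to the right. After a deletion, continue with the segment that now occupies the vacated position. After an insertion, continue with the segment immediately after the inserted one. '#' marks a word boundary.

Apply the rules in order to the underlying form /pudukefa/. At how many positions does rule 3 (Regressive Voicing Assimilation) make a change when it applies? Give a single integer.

2

(1) Geminate Reduction: no change — [pudukefa]
(2) Medial Vowel Deletion: [pudukefa] → [pdkefa]
(3) Regressive Voicing Assimilation: [pdkefa] → [btkefa]
(4) Cluster Epenthesis: no change — [btkefa]
Rule 3 changed 2 position(s).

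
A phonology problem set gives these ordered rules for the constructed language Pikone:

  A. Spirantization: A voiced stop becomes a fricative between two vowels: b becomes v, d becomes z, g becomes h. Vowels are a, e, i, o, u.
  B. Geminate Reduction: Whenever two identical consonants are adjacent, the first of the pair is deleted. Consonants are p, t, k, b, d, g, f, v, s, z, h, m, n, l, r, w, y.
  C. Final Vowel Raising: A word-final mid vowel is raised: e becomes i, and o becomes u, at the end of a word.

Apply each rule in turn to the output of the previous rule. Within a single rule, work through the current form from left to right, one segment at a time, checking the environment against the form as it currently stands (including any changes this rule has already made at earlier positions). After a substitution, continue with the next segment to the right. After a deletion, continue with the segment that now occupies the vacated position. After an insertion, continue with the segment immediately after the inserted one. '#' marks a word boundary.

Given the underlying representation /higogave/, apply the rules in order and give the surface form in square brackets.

A Spirantization: [higogave] → [hihohave]
B Geminate Reduction: no change — [hihohave]
C Final Vowel Raising: [hihohave] → [hihohavi]

[hihohavi]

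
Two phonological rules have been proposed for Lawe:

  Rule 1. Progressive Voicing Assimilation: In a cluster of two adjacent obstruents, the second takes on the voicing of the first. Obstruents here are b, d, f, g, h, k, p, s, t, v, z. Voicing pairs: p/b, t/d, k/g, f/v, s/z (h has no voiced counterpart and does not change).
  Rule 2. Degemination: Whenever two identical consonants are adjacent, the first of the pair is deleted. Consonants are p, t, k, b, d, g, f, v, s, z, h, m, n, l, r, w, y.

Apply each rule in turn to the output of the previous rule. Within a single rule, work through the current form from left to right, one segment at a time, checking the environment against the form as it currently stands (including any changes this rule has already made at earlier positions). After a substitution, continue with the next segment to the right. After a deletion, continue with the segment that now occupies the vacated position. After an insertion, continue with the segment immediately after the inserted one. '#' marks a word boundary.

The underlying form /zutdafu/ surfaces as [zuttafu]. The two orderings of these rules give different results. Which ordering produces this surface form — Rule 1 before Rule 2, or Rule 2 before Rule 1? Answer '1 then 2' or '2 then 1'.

2 then 1

Order 1 then 2:
  1 Progressive Voicing Assimilation: [zutdafu] → [zuttafu]
  2 Degemination: [zuttafu] → [zutafu]
  result: [zutafu]
Order 2 then 1:
  2 Degemination: no change — [zutdafu]
  1 Progressive Voicing Assimilation: [zutdafu] → [zuttafu]
  result: [zuttafu]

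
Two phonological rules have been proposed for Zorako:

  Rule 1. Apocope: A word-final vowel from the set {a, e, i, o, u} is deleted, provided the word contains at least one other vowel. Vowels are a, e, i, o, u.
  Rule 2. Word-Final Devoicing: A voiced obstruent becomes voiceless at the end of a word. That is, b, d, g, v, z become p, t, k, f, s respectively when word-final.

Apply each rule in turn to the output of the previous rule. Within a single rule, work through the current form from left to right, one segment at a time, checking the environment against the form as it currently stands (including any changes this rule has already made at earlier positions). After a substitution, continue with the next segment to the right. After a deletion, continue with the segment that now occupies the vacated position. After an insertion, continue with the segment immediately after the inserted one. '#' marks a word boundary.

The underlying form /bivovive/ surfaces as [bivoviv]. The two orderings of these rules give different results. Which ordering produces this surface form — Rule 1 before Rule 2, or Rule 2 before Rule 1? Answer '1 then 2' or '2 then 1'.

2 then 1

Order 1 then 2:
  1 Apocope: [bivovive] → [bivoviv]
  2 Word-Final Devoicing: [bivoviv] → [bivovif]
  result: [bivovif]
Order 2 then 1:
  2 Word-Final Devoicing: no change — [bivovive]
  1 Apocope: [bivovive] → [bivoviv]
  result: [bivoviv]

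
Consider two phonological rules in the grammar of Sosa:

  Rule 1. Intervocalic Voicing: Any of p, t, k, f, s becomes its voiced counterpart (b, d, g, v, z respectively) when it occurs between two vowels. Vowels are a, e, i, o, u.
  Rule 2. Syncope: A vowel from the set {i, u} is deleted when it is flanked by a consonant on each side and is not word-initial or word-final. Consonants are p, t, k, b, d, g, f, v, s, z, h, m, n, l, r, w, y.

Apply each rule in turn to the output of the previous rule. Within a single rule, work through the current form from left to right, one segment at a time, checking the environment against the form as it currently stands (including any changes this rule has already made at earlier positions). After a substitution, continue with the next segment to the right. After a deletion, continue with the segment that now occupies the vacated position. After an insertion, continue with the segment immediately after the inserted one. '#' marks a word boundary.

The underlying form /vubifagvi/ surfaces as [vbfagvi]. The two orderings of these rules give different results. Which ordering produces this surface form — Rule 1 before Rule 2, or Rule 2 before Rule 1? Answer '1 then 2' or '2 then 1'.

Order 1 then 2:
  1 Intervocalic Voicing: [vubifagvi] → [vubivagvi]
  2 Syncope: [vubivagvi] → [vbvagvi]
  result: [vbvagvi]
Order 2 then 1:
  2 Syncope: [vubifagvi] → [vbfagvi]
  1 Intervocalic Voicing: no change — [vbfagvi]
  result: [vbfagvi]

2 then 1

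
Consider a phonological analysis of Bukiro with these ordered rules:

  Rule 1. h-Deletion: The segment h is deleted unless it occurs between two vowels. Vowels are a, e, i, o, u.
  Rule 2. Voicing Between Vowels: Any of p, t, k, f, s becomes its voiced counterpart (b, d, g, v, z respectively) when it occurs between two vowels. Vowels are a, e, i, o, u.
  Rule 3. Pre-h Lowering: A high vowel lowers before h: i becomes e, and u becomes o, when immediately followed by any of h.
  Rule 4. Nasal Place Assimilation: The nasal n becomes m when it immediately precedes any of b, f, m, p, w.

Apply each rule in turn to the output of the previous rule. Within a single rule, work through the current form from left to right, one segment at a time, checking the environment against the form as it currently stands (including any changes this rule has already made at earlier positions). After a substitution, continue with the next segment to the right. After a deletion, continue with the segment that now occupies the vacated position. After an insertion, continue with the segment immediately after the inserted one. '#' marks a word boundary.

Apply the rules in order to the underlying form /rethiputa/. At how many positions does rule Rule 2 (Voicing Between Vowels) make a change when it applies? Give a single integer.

Rule 1 h-Deletion: [rethiputa] → [retiputa]
Rule 2 Voicing Between Vowels: [retiputa] → [redibuda]
Rule 3 Pre-h Lowering: no change — [redibuda]
Rule 4 Nasal Place Assimilation: no change — [redibuda]
Rule Rule 2 changed 3 position(s).

3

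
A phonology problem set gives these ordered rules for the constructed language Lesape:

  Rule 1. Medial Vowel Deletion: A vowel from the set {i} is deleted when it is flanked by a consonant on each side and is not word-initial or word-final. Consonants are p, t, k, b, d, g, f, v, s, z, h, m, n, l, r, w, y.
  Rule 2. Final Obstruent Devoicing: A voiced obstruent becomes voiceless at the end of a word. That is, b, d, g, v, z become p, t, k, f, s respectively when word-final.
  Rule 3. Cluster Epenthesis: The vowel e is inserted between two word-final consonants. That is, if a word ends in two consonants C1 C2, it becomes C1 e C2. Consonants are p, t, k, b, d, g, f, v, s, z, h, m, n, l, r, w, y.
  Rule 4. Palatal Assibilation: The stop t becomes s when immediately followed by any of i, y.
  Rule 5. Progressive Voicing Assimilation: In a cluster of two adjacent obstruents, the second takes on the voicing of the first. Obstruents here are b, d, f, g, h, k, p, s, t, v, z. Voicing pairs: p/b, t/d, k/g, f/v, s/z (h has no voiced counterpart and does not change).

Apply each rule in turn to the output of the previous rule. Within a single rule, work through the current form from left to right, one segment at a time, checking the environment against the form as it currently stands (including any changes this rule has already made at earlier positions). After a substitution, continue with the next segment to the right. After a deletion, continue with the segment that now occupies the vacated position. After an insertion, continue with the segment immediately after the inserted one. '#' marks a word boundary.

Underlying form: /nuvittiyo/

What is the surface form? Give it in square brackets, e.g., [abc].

Rule 1 Medial Vowel Deletion: [nuvittiyo] → [nuvttyo]
Rule 2 Final Obstruent Devoicing: no change — [nuvttyo]
Rule 3 Cluster Epenthesis: no change — [nuvttyo]
Rule 4 Palatal Assibilation: [nuvttyo] → [nuvtsyo]
Rule 5 Progressive Voicing Assimilation: [nuvtsyo] → [nuvdzyo]

[nuvdzyo]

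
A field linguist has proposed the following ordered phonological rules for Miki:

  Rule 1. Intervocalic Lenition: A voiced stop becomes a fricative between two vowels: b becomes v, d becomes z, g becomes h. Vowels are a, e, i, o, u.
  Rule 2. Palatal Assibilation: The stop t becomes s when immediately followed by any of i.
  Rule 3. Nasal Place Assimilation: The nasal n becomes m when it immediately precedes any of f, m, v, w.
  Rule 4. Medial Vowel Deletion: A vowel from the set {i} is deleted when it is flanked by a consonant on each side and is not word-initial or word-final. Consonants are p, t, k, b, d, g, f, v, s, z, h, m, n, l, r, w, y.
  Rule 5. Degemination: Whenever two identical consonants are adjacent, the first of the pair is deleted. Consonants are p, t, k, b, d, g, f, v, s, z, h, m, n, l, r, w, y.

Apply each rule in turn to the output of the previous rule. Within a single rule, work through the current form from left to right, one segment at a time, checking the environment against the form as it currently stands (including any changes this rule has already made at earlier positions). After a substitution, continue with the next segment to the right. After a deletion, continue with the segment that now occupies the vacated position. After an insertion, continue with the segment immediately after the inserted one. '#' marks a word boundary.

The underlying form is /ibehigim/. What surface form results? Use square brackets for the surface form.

[ivehm]

Rule 1 Intervocalic Lenition: [ibehigim] → [ivehihim]
Rule 2 Palatal Assibilation: no change — [ivehihim]
Rule 3 Nasal Place Assimilation: no change — [ivehihim]
Rule 4 Medial Vowel Deletion: [ivehihim] → [ivehhm]
Rule 5 Degemination: [ivehhm] → [ivehm]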